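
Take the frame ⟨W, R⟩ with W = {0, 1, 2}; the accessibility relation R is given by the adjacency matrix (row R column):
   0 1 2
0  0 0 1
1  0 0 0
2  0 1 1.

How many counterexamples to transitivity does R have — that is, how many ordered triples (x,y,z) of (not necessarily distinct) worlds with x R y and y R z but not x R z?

1

Enumerating: (0,2,1).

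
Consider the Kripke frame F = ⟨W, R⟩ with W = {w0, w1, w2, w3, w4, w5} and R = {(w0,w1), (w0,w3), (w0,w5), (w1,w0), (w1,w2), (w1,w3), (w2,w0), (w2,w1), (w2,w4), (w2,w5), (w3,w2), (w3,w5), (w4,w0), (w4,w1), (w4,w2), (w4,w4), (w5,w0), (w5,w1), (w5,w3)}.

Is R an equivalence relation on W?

No

Reflexive: no — w0 is not related to itself.
Symmetric: no — w0 R w3 but not w3 R w0.
Transitive: no — w0 R w1 and w1 R w2, but not w0 R w2.
So R is not an equivalence relation.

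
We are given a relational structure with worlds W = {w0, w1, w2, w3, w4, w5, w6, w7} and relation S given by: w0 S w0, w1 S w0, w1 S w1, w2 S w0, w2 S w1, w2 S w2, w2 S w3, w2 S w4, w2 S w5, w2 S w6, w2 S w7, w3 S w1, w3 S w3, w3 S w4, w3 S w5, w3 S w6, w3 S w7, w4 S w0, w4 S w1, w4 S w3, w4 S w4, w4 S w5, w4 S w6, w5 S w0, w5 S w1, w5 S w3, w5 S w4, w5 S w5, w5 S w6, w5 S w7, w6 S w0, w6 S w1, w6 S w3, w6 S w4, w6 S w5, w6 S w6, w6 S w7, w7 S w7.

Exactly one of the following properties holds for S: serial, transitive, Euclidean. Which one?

serial

Serial: yes — every world has a successor (e.g. w0 S w0).
Transitive: no — w3 S w1 and w1 S w0, but not w3 S w0.
Euclidean: no — w2 S w0 and w2 S w1, but not w0 S w1.
Only serial holds.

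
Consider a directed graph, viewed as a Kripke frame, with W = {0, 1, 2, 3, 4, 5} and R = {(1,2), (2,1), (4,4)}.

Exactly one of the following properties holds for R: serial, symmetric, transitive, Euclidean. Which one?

symmetric

Serial: no — 0 has no R-successor.
Symmetric: yes — every pair in R has its reverse in R.
Transitive: no — 1 R 2 and 2 R 1, but not 1 R 1.
Euclidean: no — 1 R 2 and 1 R 2, but not 2 R 2.
Only symmetric holds.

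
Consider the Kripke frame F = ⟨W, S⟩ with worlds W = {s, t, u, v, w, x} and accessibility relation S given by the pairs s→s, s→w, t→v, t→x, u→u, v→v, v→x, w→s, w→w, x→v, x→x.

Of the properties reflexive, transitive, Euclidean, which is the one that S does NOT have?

reflexive

Reflexive: no — t is not related to itself.
Transitive: yes — every two-step S-path is closed by a direct edge.
Euclidean: yes — any two successors of a common world are S-related.
Only reflexive fails.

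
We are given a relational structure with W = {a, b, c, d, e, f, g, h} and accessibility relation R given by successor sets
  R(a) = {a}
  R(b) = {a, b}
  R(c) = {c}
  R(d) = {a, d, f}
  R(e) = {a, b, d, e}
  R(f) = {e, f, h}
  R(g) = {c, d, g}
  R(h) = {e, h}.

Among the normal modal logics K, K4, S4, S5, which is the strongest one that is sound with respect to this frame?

K

Transitive (axiom 4): no — d R f and f R e, but not d R e.
Reflexive (axiom T): yes — every world is R-related to itself.
Euclidean (axiom 5): no — d R a and d R f, but not a R f.
So F validates K; K4 would additionally require R to be transitive. The strongest is K.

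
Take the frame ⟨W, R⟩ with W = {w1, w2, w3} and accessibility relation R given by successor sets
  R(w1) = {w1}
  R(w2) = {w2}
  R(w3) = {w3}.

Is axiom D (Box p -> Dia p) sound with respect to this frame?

The schema D characterises exactly the serial frames.
Serial: yes — every world has a successor (e.g. w1 R w1).

Yes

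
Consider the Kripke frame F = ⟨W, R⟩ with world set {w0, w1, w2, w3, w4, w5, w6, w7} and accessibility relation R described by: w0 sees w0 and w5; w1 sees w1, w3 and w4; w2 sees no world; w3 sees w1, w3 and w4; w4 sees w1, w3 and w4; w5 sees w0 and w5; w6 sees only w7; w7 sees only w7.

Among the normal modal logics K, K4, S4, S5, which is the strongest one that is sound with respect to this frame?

K4

Transitive (axiom 4): yes — every two-step R-path is closed by a direct edge.
Reflexive (axiom T): no — w2 is not related to itself.
Euclidean (axiom 5): yes — any two successors of a common world are R-related.
So F validates K, K4; S4 would additionally require R to be reflexive. The strongest is K4.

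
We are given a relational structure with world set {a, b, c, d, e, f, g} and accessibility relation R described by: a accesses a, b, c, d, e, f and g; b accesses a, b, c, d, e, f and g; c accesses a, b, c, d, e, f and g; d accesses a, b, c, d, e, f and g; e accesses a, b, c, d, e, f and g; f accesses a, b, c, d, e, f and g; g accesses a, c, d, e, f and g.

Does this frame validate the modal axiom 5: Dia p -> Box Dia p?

Axiom 5 corresponds to the accessibility relation being Euclidean.
Euclidean: no — a R g and a R b, but not g R b.

No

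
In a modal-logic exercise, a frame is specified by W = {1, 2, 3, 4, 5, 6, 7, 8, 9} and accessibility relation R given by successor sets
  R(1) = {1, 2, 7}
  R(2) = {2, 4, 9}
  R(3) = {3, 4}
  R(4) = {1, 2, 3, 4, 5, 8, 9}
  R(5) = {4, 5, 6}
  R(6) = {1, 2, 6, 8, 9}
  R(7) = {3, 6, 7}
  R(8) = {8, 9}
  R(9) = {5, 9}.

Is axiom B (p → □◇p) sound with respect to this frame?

By correspondence theory, B is valid on a frame iff R is symmetric.
Symmetric: no — 1 R 2 but not 2 R 1.

No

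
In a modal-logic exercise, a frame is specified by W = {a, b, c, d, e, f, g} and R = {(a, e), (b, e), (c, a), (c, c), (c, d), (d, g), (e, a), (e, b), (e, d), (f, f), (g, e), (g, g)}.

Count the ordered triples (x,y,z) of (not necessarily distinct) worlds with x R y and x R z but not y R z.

19

Enumerating: (a,e,e), (b,e,e), (c,a,a), (c,a,c), (c,a,d), (c,d,a), (c,d,c), (c,d,d), (e,a,a), (e,a,b), (e,a,d), (e,b,a), … and 7 more.
Total: 19.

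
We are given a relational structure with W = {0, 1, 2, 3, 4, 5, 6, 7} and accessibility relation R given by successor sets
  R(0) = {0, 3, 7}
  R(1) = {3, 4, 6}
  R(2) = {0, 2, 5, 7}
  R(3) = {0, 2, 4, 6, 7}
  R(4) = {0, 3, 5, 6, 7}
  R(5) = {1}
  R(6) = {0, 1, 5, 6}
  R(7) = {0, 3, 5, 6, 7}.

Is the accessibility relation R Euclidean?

Euclidean: no — 1 R 6 and 1 R 3, but not 6 R 3.

No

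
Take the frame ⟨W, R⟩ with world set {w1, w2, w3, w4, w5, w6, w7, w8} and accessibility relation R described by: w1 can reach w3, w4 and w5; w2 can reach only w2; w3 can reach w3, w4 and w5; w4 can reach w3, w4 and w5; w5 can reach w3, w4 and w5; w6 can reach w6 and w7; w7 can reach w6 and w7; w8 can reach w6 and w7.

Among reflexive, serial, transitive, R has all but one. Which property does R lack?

Reflexive: no — w1 is not related to itself.
Serial: yes — every world has a successor (e.g. w1 R w3).
Transitive: yes — every two-step R-path is closed by a direct edge.
Only reflexive fails.

reflexive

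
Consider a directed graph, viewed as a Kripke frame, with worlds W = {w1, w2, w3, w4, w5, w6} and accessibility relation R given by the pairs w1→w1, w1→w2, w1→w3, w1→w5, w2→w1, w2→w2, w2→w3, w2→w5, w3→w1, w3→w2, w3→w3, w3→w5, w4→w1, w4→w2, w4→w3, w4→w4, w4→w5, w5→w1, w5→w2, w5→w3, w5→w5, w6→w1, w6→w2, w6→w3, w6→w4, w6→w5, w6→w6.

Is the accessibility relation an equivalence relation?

Reflexive: yes — every world is R-related to itself.
Symmetric: no — w4 R w1 but not w1 R w4.
Transitive: yes — every two-step R-path is closed by a direct edge.
So R is not an equivalence relation.

No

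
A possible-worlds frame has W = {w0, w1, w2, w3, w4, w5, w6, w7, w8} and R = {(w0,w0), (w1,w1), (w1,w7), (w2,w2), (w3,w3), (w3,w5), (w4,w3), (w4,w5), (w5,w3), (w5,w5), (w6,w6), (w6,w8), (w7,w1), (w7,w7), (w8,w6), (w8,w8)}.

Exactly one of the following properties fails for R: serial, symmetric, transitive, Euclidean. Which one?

Serial: yes — every world has a successor (e.g. w0 R w0).
Symmetric: no — w4 R w3 but not w3 R w4.
Transitive: yes — every two-step R-path is closed by a direct edge.
Euclidean: yes — any two successors of a common world are R-related.
Only symmetric fails.

symmetric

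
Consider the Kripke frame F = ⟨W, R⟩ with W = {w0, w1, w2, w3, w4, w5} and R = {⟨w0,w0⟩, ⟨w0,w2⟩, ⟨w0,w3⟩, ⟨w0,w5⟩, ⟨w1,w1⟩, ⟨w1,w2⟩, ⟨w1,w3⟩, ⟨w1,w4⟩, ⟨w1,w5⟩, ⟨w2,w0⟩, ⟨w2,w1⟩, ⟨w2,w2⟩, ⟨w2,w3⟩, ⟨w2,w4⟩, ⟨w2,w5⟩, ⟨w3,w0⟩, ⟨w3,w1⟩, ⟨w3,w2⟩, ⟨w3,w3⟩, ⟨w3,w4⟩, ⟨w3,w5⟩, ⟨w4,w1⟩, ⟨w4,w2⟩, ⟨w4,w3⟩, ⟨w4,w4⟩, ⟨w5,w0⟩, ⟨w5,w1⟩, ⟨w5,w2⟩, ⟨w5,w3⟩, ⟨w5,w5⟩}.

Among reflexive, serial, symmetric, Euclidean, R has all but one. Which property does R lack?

Euclidean

Reflexive: yes — every world is R-related to itself.
Serial: yes — every world has a successor (e.g. w0 R w0).
Symmetric: yes — every pair in R has its reverse in R.
Euclidean: no — w1 R w4 and w1 R w5, but not w4 R w5.
Only Euclidean fails.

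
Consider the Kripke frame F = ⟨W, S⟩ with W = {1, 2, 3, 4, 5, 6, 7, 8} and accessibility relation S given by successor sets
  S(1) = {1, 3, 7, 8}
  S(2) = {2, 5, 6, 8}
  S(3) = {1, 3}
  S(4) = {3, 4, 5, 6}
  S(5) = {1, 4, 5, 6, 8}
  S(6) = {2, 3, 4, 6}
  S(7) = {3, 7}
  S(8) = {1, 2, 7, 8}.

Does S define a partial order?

Reflexive: yes — every world is S-related to itself.
Transitive: no — 1 S 8 and 8 S 2, but not 1 S 2.
Antisymmetric: no — 1 S 3 and 3 S 1 with 1 ≠ 3.
So S is not a partial order.

No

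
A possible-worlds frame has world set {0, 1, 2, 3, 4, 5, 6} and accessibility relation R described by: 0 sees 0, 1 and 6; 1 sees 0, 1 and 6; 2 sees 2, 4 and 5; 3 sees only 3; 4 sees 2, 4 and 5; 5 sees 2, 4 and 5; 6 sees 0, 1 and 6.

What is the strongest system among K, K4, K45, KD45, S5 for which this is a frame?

S5

Transitive (axiom 4): yes — every two-step R-path is closed by a direct edge.
Euclidean (axiom 5): yes — any two successors of a common world are R-related.
Serial (axiom D): yes — every world has a successor (e.g. 0 R 0).
Reflexive (axiom T): yes — every world is R-related to itself.
So F validates K, K4, K45, KD45, S5. The strongest is S5.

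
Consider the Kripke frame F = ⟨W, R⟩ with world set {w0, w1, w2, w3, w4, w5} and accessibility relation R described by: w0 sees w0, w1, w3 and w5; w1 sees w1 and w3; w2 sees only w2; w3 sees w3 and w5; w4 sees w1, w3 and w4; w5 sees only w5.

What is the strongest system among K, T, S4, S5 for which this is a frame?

Reflexive (axiom T): yes — every world is R-related to itself.
Transitive (axiom 4): no — w1 R w3 and w3 R w5, but not w1 R w5.
Euclidean (axiom 5): no — w0 R w1 and w0 R w5, but not w1 R w5.
So F validates K, T; S4 would additionally require R to be transitive. The strongest is T.

T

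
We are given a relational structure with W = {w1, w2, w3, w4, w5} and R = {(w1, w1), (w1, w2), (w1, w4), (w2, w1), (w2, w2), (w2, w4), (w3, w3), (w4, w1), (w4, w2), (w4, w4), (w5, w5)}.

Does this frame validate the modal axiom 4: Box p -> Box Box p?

Yes

By correspondence theory, 4 is valid on a frame iff R is transitive.
Transitive: yes — every two-step R-path is closed by a direct edge.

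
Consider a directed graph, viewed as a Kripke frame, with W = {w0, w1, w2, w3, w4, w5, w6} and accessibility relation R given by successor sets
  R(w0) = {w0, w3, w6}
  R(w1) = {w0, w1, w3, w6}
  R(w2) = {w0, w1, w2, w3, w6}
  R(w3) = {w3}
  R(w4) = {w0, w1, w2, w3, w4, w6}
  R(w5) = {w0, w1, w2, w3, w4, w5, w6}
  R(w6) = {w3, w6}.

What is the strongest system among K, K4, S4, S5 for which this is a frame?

Transitive (axiom 4): yes — every two-step R-path is closed by a direct edge.
Reflexive (axiom T): yes — every world is R-related to itself.
Euclidean (axiom 5): no — w0 R w3 and w0 R w6, but not w3 R w6.
So F validates K, K4, S4; S5 would additionally require R to be Euclidean. The strongest is S4.

S4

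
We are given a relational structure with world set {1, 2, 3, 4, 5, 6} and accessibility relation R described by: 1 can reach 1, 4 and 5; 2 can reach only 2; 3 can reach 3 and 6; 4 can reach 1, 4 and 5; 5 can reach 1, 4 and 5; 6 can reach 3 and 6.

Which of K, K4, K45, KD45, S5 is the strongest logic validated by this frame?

S5

Transitive (axiom 4): yes — every two-step R-path is closed by a direct edge.
Euclidean (axiom 5): yes — any two successors of a common world are R-related.
Serial (axiom D): yes — every world has a successor (e.g. 1 R 1).
Reflexive (axiom T): yes — every world is R-related to itself.
So F validates K, K4, K45, KD45, S5. The strongest is S5.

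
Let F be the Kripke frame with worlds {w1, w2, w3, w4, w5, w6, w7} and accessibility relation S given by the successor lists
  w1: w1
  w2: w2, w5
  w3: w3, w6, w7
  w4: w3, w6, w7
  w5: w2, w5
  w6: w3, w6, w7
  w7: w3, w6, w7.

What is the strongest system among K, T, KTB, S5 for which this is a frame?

Reflexive (axiom T): no — w4 is not related to itself.
Symmetric (axiom B): no — w4 S w3 but not w3 S w4.
Euclidean (axiom 5): yes — any two successors of a common world are S-related.
So F validates K; T would additionally require S to be reflexive. The strongest is K.

K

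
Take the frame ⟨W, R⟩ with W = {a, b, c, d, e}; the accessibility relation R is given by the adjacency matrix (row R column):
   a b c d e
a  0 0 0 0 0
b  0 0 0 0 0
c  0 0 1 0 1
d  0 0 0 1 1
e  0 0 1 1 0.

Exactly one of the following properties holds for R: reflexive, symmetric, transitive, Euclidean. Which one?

Reflexive: no — a is not related to itself.
Symmetric: yes — every pair in R has its reverse in R.
Transitive: no — c R e and e R d, but not c R d.
Euclidean: no — e R c and e R d, but not c R d.
Only symmetric holds.

symmetric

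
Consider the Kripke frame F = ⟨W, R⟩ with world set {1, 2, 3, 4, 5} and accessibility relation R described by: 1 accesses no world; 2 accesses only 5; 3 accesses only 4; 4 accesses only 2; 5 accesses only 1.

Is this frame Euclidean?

Euclidean: no — 2 R 5 and 2 R 5, but not 5 R 5.

No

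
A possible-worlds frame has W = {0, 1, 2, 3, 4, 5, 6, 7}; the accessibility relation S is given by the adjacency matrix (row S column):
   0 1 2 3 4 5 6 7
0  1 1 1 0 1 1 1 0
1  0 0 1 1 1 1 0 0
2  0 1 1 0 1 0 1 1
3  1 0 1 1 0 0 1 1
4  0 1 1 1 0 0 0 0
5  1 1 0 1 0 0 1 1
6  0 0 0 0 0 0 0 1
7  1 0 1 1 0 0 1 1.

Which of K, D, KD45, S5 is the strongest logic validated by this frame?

Serial (axiom D): yes — every world has a successor (e.g. 0 S 0).
Transitive (axiom 4): no — 0 S 1 and 1 S 3, but not 0 S 3.
Euclidean (axiom 5): no — 0 S 1 and 0 S 6, but not 1 S 6.
Reflexive (axiom T): no — 1 is not related to itself.
So F validates K, D; KD45 would additionally require S to be Euclidean and transitive. The strongest is D.

D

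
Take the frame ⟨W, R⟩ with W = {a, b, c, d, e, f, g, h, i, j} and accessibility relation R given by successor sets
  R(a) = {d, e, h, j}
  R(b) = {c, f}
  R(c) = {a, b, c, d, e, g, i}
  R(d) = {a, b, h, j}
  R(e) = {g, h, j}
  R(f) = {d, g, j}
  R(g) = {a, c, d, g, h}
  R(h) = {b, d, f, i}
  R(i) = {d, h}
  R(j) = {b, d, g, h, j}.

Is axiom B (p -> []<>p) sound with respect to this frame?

No

By correspondence theory, B is valid on a frame iff R is symmetric.
Symmetric: no — a R e but not e R a.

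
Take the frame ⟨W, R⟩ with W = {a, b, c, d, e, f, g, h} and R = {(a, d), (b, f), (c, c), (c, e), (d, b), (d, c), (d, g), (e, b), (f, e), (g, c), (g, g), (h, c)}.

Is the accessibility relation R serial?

Serial: yes — every world has a successor (e.g. a R d).

Yes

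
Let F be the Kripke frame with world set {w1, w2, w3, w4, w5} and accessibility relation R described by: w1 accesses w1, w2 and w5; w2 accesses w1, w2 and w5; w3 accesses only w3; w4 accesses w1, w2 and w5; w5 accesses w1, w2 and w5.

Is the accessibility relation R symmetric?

Symmetric: no — w4 R w1 but not w1 R w4.

No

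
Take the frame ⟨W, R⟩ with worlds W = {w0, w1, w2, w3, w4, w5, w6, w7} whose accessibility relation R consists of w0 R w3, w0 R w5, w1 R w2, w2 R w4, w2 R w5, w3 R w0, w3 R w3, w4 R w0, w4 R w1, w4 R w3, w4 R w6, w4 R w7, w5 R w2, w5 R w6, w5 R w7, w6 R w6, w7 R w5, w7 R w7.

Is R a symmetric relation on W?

No

Symmetric: no — w0 R w5 but not w5 R w0.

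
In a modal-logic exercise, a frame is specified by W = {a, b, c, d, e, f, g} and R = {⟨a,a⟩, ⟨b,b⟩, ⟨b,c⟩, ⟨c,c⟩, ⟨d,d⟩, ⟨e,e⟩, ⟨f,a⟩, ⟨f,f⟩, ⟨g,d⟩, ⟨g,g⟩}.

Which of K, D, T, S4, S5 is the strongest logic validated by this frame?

S4

Serial (axiom D): yes — every world has a successor (e.g. a R a).
Reflexive (axiom T): yes — every world is R-related to itself.
Transitive (axiom 4): yes — every two-step R-path is closed by a direct edge.
Euclidean (axiom 5): no — b R c and b R b, but not c R b.
So F validates K, D, T, S4; S5 would additionally require R to be Euclidean. The strongest is S4.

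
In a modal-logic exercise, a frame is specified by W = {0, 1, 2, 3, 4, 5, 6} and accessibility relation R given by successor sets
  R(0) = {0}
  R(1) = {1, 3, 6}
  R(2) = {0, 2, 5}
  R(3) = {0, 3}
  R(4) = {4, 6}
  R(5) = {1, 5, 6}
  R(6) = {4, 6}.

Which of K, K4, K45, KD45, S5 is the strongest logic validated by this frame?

Transitive (axiom 4): no — 1 R 3 and 3 R 0, but not 1 R 0.
Euclidean (axiom 5): no — 1 R 3 and 1 R 6, but not 3 R 6.
Serial (axiom D): yes — every world has a successor (e.g. 0 R 0).
Reflexive (axiom T): yes — every world is R-related to itself.
So F validates K; K4 would additionally require R to be transitive. The strongest is K.

K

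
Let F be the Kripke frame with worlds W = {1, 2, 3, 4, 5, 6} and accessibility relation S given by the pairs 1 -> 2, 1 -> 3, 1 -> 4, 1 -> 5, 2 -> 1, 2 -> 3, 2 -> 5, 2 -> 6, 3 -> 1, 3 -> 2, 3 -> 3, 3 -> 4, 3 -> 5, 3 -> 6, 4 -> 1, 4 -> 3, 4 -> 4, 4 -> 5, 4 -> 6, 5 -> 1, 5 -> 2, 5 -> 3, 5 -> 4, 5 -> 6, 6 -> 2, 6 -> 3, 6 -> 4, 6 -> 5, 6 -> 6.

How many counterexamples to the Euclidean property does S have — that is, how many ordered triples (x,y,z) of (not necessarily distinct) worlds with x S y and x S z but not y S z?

29

Enumerating: (1,2,2), (1,2,4), (1,4,2), (1,5,5), (2,1,1), (2,1,6), (2,5,5), (2,6,1), (3,1,1), (3,1,6), (3,2,2), (3,2,4), … and 17 more.
Total: 29.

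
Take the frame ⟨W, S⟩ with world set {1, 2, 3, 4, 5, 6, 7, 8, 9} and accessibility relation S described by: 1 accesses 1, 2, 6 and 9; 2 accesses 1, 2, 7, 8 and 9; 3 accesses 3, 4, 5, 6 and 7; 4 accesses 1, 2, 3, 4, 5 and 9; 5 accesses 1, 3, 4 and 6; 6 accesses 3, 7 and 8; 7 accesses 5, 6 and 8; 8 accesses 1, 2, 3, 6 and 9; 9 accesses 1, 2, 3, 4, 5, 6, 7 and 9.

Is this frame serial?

Serial: yes — every world has a successor (e.g. 1 S 1).

Yes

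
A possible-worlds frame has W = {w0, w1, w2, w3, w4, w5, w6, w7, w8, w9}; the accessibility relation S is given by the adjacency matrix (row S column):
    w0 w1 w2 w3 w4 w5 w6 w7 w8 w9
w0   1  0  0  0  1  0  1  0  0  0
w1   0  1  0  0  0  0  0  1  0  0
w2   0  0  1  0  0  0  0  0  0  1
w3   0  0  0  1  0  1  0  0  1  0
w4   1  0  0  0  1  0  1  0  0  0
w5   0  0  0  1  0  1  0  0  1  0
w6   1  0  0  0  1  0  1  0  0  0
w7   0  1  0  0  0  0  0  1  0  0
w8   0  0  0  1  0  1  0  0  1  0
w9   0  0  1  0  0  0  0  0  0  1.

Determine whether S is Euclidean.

Euclidean: yes — any two successors of a common world are S-related.

Yes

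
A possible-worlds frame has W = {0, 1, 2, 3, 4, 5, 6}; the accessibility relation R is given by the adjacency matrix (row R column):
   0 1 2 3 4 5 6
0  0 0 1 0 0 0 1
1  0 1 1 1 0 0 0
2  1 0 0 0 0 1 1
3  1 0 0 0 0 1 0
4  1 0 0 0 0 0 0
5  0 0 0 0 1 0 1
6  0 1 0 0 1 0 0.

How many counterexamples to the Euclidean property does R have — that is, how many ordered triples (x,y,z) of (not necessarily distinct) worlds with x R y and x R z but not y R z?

27

Enumerating: (0,2,2), (0,6,2), (0,6,6), (1,2,1), (1,2,2), (1,2,3), (1,3,1), (1,3,2), (1,3,3), (2,0,0), (2,0,5), (2,5,0), … and 15 more.
Total: 27.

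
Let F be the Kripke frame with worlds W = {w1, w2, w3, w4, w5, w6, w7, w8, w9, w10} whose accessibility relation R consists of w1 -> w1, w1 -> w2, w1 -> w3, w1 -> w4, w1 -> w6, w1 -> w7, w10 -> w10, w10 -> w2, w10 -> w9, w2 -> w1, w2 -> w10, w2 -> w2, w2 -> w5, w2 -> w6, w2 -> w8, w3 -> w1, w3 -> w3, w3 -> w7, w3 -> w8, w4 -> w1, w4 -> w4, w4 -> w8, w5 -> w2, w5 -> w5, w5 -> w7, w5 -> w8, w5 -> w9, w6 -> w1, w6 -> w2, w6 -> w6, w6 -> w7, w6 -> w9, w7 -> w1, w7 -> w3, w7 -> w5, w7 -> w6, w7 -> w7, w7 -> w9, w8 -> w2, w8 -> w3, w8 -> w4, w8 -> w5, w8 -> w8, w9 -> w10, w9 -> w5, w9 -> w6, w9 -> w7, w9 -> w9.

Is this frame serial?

Yes

Serial: yes — every world has a successor (e.g. w1 R w1).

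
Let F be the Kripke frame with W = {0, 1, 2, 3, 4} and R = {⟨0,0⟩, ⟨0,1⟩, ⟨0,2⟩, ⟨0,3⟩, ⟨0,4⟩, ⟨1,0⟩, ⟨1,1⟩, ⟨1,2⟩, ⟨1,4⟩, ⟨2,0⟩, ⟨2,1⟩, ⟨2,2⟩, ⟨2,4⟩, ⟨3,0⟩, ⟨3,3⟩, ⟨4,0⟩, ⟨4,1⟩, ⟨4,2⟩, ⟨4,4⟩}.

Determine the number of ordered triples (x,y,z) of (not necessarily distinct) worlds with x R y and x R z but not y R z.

6

Enumerating: (0,1,3), (0,2,3), (0,3,1), (0,3,2), (0,3,4), (0,4,3).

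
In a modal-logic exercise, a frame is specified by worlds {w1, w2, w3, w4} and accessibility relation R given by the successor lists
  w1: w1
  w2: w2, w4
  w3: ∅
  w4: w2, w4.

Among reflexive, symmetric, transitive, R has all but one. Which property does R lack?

reflexive

Reflexive: no — w3 is not related to itself.
Symmetric: yes — every pair in R has its reverse in R.
Transitive: yes — every two-step R-path is closed by a direct edge.
Only reflexive fails.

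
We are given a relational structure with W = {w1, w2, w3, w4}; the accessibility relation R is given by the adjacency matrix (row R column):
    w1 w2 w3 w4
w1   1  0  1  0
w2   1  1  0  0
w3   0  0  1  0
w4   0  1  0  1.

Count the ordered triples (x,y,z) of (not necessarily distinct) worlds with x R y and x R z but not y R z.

Enumerating: (w1,w3,w1), (w2,w1,w2), (w4,w2,w4).

3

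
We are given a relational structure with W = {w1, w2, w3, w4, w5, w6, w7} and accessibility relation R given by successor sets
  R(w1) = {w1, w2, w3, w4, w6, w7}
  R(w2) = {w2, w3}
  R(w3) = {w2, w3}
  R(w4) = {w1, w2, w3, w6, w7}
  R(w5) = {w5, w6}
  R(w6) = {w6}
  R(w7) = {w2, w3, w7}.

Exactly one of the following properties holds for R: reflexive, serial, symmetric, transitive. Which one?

Reflexive: no — w4 is not related to itself.
Serial: yes — every world has a successor (e.g. w1 R w1).
Symmetric: no — w1 R w2 but not w2 R w1.
Transitive: no — w4 R w1 and w1 R w4, but not w4 R w4.
Only serial holds.

serial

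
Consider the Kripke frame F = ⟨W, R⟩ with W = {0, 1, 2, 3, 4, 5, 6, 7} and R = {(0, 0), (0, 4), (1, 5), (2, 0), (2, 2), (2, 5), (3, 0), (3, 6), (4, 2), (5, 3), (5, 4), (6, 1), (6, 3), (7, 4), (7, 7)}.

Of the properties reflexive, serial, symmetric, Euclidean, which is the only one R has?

serial

Reflexive: no — 1 is not related to itself.
Serial: yes — every world has a successor (e.g. 0 R 0).
Symmetric: no — 0 R 4 but not 4 R 0.
Euclidean: no — 2 R 0 and 2 R 5, but not 0 R 5.
Only serial holds.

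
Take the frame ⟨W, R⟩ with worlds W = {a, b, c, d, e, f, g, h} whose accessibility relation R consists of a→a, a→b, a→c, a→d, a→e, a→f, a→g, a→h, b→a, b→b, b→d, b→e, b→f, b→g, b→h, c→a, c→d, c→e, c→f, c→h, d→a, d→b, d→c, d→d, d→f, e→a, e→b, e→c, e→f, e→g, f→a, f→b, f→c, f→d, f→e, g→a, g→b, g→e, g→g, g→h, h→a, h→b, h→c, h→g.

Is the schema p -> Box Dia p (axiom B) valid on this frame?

Axiom B corresponds to the accessibility relation being symmetric.
Symmetric: yes — every pair in R has its reverse in R.

Yes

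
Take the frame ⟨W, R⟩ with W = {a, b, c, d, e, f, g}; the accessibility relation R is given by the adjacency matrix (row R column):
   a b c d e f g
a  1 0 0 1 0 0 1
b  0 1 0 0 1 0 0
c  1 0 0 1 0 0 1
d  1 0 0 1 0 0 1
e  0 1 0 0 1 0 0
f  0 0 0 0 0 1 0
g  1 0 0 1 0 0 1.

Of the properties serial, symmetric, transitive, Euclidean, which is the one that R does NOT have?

symmetric

Serial: yes — every world has a successor (e.g. a R a).
Symmetric: no — c R a but not a R c.
Transitive: yes — every two-step R-path is closed by a direct edge.
Euclidean: yes — any two successors of a common world are R-related.
Only symmetric fails.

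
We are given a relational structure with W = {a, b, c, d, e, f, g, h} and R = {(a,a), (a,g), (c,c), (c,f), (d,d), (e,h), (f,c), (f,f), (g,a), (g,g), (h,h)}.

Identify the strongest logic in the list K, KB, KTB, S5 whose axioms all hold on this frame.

K

Symmetric (axiom B): no — e R h but not h R e.
Reflexive (axiom T): no — b is not related to itself.
Euclidean (axiom 5): yes — any two successors of a common world are R-related.
So F validates K; KB would additionally require R to be symmetric. The strongest is K.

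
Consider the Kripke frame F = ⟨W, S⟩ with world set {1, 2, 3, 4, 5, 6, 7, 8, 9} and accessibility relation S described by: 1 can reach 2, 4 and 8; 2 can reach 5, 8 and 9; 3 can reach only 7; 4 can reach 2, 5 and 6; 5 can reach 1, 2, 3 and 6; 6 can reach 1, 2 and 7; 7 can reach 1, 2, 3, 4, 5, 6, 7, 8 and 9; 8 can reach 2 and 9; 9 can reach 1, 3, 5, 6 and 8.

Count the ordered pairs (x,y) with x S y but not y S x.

22

Enumerating: (1,2), (1,4), (1,8), (2,9), (4,2), (4,5), (4,6), (5,1), (5,3), (5,6), (6,1), (6,2), … and 10 more.
Total: 22.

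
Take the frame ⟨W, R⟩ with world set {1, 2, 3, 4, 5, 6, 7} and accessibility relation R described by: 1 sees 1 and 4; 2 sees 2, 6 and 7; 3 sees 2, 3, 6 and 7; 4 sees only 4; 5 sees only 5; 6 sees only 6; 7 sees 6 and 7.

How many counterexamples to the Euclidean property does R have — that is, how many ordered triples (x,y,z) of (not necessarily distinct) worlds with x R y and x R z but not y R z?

11

Enumerating: (1,4,1), (2,6,2), (2,6,7), (2,7,2), (3,2,3), (3,6,2), (3,6,3), (3,6,7), (3,7,2), (3,7,3), (7,6,7).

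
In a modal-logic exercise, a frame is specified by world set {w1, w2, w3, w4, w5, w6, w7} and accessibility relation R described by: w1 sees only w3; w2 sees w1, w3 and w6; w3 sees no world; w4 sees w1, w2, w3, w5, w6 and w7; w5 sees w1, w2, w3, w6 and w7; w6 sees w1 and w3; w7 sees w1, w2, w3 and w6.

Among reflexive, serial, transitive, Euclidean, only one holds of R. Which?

Reflexive: no — w1 is not related to itself.
Serial: no — w3 has no R-successor.
Transitive: yes — every two-step R-path is closed by a direct edge.
Euclidean: no — w2 R w1 and w2 R w6, but not w1 R w6.
Only transitive holds.

transitive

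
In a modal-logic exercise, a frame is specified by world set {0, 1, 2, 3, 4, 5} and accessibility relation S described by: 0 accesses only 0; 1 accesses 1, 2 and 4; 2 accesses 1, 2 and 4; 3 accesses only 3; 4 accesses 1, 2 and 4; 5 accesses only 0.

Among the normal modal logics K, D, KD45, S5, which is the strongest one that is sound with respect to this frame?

KD45

Serial (axiom D): yes — every world has a successor (e.g. 0 S 0).
Transitive (axiom 4): yes — every two-step S-path is closed by a direct edge.
Euclidean (axiom 5): yes — any two successors of a common world are S-related.
Reflexive (axiom T): no — 5 is not related to itself.
So F validates K, D, KD45; S5 would additionally require S to be reflexive. The strongest is KD45.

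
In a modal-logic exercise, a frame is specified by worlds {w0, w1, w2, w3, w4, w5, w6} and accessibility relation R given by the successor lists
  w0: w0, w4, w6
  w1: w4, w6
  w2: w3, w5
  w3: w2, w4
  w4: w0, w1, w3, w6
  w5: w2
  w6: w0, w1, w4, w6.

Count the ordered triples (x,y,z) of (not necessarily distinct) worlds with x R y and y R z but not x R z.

Enumerating: (w0,w4,w1), (w0,w4,w3), (w0,w6,w1), (w1,w4,w0), (w1,w4,w1), (w1,w4,w3), (w1,w6,w0), (w1,w6,w1), (w2,w3,w2), (w2,w3,w4), (w2,w5,w2), (w3,w2,w3), … and 13 more.
Total: 25.

25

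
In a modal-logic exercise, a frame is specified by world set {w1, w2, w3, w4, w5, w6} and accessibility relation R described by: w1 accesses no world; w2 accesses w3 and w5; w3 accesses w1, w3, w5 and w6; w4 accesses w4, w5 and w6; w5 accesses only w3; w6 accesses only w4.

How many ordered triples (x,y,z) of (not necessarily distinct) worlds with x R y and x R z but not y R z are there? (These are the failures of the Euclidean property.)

17

Enumerating: (w2,w5,w5), (w3,w1,w1), (w3,w1,w3), (w3,w1,w5), (w3,w1,w6), (w3,w5,w1), (w3,w5,w5), (w3,w5,w6), (w3,w6,w1), (w3,w6,w3), (w3,w6,w5), (w3,w6,w6), (w4,w5,w4), (w4,w5,w5), (w4,w5,w6), (w4,w6,w5), (w4,w6,w6).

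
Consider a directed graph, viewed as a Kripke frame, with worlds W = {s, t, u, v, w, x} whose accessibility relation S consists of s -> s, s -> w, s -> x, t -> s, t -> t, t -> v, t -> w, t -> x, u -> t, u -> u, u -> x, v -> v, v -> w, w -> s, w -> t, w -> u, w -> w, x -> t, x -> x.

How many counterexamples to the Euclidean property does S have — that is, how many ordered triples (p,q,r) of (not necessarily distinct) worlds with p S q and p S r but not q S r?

21

Enumerating: (s,w,x), (s,x,s), (s,x,w), (t,s,t), (t,s,v), (t,v,s), (t,v,t), (t,v,x), (t,w,v), (t,w,x), (t,x,s), (t,x,v), … and 9 more.
Total: 21.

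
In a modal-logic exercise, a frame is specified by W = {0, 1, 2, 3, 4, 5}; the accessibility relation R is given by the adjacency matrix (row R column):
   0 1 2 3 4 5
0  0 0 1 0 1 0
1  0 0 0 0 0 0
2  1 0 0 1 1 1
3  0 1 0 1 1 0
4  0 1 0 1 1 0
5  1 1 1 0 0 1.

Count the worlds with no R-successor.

Enumerating: 1.

1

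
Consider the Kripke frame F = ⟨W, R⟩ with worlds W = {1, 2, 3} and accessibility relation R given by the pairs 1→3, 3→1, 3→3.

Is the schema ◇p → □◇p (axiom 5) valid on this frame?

No

Axiom 5 corresponds to the accessibility relation being Euclidean.
Euclidean: no — 3 R 1 and 3 R 1, but not 1 R 1.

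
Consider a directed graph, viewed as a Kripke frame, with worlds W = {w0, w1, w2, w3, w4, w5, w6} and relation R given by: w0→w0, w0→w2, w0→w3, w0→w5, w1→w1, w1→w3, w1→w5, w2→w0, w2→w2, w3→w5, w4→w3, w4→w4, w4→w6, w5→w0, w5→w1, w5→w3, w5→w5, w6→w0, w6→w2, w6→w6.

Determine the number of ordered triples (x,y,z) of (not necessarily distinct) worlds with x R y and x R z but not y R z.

Enumerating: (w0,w2,w3), (w0,w2,w5), (w0,w3,w0), (w0,w3,w2), (w0,w3,w3), (w0,w5,w2), (w1,w3,w1), (w1,w3,w3), (w4,w3,w3), (w4,w3,w4), (w4,w3,w6), (w4,w6,w3), … and 8 more.
Total: 20.

20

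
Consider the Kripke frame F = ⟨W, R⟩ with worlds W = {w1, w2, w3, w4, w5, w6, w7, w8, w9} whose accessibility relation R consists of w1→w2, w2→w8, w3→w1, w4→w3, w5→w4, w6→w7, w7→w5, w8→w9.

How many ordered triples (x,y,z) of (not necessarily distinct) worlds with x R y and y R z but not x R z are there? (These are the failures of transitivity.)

7

Enumerating: (w1,w2,w8), (w2,w8,w9), (w3,w1,w2), (w4,w3,w1), (w5,w4,w3), (w6,w7,w5), (w7,w5,w4).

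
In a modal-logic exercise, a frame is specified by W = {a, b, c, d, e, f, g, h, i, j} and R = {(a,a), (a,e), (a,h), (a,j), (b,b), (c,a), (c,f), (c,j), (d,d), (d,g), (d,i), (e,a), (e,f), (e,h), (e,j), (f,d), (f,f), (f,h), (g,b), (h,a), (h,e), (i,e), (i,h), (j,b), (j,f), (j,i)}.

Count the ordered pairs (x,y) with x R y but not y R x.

16

Enumerating: (a,j), (c,a), (c,f), (c,j), (d,g), (d,i), (e,f), (e,j), (f,d), (f,h), (g,b), (i,e), (i,h), (j,b), (j,f), (j,i).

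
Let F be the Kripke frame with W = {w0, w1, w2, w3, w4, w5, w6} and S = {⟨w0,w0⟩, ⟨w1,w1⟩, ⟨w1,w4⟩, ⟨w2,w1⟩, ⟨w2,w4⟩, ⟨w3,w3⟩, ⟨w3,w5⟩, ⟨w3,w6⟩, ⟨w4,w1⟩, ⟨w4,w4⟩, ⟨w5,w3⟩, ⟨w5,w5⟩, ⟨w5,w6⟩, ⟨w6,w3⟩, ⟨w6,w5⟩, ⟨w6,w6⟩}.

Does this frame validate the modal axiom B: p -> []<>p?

The schema B characterises exactly the symmetric frames.
Symmetric: no — w2 S w1 but not w1 S w2.

No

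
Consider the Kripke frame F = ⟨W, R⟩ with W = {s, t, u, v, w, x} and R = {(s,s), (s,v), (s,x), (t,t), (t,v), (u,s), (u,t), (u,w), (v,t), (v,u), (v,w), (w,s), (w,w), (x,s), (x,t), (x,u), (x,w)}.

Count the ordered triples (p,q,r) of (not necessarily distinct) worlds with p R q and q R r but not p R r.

19

Enumerating: (s,v,t), (s,v,u), (s,v,w), (s,x,t), (s,x,u), (s,x,w), (t,v,u), (t,v,w), (u,s,v), (u,s,x), (u,t,v), (v,t,v), … and 7 more.
Total: 19.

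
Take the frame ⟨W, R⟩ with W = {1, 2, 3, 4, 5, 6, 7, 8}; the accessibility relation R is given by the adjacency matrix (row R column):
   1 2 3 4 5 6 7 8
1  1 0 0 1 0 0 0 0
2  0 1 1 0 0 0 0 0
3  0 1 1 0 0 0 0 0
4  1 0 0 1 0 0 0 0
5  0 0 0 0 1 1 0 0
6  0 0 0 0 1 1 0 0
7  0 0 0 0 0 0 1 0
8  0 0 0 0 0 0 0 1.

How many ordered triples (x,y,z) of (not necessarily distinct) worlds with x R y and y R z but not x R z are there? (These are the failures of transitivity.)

0

R is transitive; there are no such tuples.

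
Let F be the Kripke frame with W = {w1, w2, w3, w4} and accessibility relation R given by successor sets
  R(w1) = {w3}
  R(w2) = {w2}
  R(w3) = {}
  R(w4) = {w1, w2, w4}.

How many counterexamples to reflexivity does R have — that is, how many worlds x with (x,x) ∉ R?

Enumerating: w1, w3.

2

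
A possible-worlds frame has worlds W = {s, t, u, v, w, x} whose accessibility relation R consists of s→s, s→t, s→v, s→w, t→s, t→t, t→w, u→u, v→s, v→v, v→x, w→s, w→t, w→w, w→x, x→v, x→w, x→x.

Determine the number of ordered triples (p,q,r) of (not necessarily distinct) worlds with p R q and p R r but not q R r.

Enumerating: (s,t,v), (s,v,t), (s,v,w), (s,w,v), (v,s,x), (v,x,s), (w,s,x), (w,t,x), (w,x,s), (w,x,t), (x,v,w), (x,w,v).

12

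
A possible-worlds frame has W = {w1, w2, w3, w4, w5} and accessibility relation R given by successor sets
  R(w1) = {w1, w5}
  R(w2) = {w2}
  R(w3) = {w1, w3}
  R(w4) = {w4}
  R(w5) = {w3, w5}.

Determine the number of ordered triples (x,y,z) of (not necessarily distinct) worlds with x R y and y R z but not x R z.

3

Enumerating: (w1,w5,w3), (w3,w1,w5), (w5,w3,w1).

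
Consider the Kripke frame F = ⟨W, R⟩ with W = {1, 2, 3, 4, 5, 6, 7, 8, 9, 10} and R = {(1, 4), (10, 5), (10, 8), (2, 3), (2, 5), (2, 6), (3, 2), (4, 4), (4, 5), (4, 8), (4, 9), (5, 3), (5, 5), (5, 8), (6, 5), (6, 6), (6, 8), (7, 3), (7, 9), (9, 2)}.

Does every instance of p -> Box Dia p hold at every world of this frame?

No

Axiom B corresponds to the accessibility relation being symmetric.
Symmetric: no — 1 R 4 but not 4 R 1.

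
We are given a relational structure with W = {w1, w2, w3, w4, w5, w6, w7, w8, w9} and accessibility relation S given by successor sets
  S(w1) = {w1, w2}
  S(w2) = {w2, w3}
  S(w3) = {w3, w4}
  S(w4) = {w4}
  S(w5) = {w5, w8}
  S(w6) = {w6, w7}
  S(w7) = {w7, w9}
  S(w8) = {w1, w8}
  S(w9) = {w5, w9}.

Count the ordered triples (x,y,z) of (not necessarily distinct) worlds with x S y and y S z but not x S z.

7

Enumerating: (w1,w2,w3), (w2,w3,w4), (w5,w8,w1), (w6,w7,w9), (w7,w9,w5), (w8,w1,w2), (w9,w5,w8).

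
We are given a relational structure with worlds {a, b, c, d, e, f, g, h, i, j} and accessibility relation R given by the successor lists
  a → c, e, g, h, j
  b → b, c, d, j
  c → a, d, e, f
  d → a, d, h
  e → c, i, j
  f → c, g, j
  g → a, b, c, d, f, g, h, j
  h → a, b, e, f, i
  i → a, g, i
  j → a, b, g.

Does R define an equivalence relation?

Reflexive: no — a is not related to itself.
Symmetric: no — a R e but not e R a.
Transitive: no — a R c and c R d, but not a R d.
So R is not an equivalence relation.

No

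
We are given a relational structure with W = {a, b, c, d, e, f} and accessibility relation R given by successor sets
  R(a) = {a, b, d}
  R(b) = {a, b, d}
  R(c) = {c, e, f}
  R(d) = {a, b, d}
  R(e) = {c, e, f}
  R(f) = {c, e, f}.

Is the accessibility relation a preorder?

Yes

Reflexive: yes — every world is R-related to itself.
Transitive: yes — every two-step R-path is closed by a direct edge.
So R is a preorder.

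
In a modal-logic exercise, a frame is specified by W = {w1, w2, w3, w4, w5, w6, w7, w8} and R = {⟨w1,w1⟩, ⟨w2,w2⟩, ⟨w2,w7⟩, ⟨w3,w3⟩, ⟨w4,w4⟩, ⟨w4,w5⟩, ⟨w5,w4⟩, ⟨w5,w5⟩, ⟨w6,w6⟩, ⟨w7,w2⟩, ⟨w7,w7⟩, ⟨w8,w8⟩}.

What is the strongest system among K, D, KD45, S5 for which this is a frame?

Serial (axiom D): yes — every world has a successor (e.g. w1 R w1).
Transitive (axiom 4): yes — every two-step R-path is closed by a direct edge.
Euclidean (axiom 5): yes — any two successors of a common world are R-related.
Reflexive (axiom T): yes — every world is R-related to itself.
So F validates K, D, KD45, S5. The strongest is S5.

S5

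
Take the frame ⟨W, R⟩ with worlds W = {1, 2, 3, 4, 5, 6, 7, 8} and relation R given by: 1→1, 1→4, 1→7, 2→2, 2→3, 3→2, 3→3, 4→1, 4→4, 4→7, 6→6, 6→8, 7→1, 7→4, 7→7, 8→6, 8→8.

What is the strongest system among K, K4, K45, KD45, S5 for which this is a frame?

Transitive (axiom 4): yes — every two-step R-path is closed by a direct edge.
Euclidean (axiom 5): yes — any two successors of a common world are R-related.
Serial (axiom D): no — 5 has no R-successor.
Reflexive (axiom T): no — 5 is not related to itself.
So F validates K, K4, K45; KD45 would additionally require R to be serial. The strongest is K45.

K45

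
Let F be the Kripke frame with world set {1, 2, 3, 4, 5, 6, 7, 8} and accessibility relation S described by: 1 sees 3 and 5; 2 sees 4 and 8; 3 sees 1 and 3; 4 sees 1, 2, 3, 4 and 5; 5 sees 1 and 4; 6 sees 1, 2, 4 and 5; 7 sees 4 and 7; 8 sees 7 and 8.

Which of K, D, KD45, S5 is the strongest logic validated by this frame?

Serial (axiom D): yes — every world has a successor (e.g. 1 S 3).
Transitive (axiom 4): no — 1 S 5 and 5 S 4, but not 1 S 4.
Euclidean (axiom 5): no — 1 S 3 and 1 S 5, but not 3 S 5.
Reflexive (axiom T): no — 1 is not related to itself.
So F validates K, D; KD45 would additionally require S to be Euclidean and transitive. The strongest is D.

D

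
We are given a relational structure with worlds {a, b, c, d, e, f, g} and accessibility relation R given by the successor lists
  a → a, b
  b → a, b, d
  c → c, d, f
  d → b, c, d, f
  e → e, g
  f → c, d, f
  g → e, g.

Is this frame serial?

Serial: yes — every world has a successor (e.g. a R a).

Yes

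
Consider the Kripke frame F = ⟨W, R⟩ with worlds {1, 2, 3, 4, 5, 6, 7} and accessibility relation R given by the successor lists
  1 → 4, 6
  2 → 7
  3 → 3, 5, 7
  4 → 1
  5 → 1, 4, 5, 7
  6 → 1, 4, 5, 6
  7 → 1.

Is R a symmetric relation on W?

Symmetric: no — 2 R 7 but not 7 R 2.

No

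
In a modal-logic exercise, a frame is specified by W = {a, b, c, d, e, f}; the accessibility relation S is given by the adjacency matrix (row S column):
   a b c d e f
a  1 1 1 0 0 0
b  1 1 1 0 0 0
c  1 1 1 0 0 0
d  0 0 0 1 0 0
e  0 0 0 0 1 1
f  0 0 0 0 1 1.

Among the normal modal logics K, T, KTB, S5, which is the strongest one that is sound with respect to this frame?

Reflexive (axiom T): yes — every world is S-related to itself.
Symmetric (axiom B): yes — every pair in S has its reverse in S.
Euclidean (axiom 5): yes — any two successors of a common world are S-related.
So F validates K, T, KTB, S5. The strongest is S5.

S5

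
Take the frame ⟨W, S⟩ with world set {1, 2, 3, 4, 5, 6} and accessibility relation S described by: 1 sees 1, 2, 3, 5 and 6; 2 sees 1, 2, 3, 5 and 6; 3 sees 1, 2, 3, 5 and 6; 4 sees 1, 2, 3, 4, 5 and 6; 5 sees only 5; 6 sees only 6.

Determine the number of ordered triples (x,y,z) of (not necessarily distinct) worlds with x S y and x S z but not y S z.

37

Enumerating: (1,5,1), (1,5,2), (1,5,3), (1,5,6), (1,6,1), (1,6,2), (1,6,3), (1,6,5), (2,5,1), (2,5,2), (2,5,3), (2,5,6), … and 25 more.
Total: 37.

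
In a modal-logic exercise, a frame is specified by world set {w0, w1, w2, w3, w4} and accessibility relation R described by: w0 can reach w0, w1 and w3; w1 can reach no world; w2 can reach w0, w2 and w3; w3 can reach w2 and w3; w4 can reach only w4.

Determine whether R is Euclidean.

No

Euclidean: no — w0 R w1 and w0 R w3, but not w1 R w3.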